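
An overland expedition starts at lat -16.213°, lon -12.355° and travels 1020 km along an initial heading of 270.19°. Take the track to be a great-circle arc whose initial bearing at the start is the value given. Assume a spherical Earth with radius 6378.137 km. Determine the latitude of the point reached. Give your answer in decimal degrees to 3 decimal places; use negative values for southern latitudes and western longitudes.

δ = 1020/6378.137 = 0.159921 rad (9.1628°).
With φ₁ = -16.213° = -0.282970 rad and θ = 270.19° = 4.715705 rad:
sin φ₂ = sin φ₁ cos δ + cos φ₁ sin δ cos θ = (-0.279209)(0.987240) + (0.960230)(0.159241)(0.003316) = -0.275139
φ₂ = asin(-0.275139) = -0.278734 rad = -15.970°.
For the longitude increment, Δλ = atan2( sin θ sin δ cos φ₁, cos δ − sin φ₁ sin φ₂ ) = atan2(-0.152907, 0.910418) = -9.534°.
λ₂ = λ₁ + Δλ = -21.889°.

latitude -15.970°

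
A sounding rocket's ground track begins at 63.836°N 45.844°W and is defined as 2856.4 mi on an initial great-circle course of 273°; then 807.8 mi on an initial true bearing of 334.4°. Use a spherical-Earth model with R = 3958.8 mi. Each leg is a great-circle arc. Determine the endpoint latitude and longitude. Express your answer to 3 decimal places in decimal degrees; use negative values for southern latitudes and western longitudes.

latitude 53.827°, longitude -119.917°

Apply the spherical direct solution leg by leg, carrying full precision between legs.
Leg 1: from (63.836°, -45.844°), δ = 2856.4/3958.8 = 0.721532 rad, θ = 273° → φ = 43.560°, λ = -111.386°.
Leg 2: from (43.560°, -111.386°), δ = 807.8/3958.8 = 0.204052 rad, θ = 334.4° → φ = 53.827°, λ = -119.917°.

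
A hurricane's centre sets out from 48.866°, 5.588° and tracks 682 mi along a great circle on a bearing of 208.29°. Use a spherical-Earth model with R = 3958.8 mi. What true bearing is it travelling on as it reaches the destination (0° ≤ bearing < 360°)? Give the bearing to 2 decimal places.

Angular distance δ = d/R = 682 / 3958.8 = 0.172274 rad.
With φ₁ = 48.866° = 0.852873 rad and θ = 208.29° = 3.635346 rad:
Destination latitude: φ₂ = arcsin( sin φ₁ cos δ + cos φ₁ sin δ cos θ ) = arcsin(0.642727) = 39.995°.
Δλ = atan2( sin θ sin δ cos φ₁ , cos δ − sin φ₁ sin φ₂ ) = atan2(-0.053444, 0.501113) = -0.106249 rad = -6.088°.
λ₂ = 5.588° + -6.088° = -0.500°.
The forward bearing on arrival equals the back-azimuth from the destination plus 180°.
Back-azimuth from P₂ (40.00°, -0.50°) to P₁ (48.87°, 5.59°), with Δλ' = λ₁ − λ₂ = 6.09°: atan2( sin Δλ' cos φ₁ , cos φ₂ sin φ₁ − sin φ₂ cos φ₁ cos Δλ' ) = 24.01°.
Final bearing = (24.01° + 180°) mod 360° = 204.01°.

final bearing 204.01°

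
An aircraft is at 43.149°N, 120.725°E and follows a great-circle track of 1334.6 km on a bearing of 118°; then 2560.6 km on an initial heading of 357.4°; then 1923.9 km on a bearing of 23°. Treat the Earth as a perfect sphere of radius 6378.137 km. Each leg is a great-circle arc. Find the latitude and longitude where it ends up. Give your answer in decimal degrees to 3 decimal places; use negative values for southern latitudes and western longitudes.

latitude 74.218°, longitude 157.203°

Apply the spherical direct solution leg by leg, carrying full precision between legs.
Leg 1: from (43.149°, 120.725°), δ = 1334.6/6378.137 = 0.209246 rad, θ = 118° → φ = 36.715°, λ = 133.951°.
Leg 2: from (36.715°, 133.951°), δ = 2560.6/6378.137 = 0.401465 rad, θ = 357.4° → φ = 59.680°, λ = 131.939°.
Leg 3: from (59.680°, 131.939°), δ = 1923.9/6378.137 = 0.301640 rad, θ = 23° → φ = 74.218°, λ = 157.203°.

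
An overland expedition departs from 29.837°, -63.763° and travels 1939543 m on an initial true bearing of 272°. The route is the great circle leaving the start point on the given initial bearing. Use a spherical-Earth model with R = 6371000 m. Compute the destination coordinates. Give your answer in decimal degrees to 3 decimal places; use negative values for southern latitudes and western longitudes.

latitude 28.929°, longitude -83.779°

Angular distance δ = d/R = 1939543 / 6371000 = 0.304433 rad.
Start latitude φ₁ = 0.520754 rad; initial bearing θ = 4.747296 rad.
Applying the spherical law of cosines for sides, sin φ₂ = sin φ₁ cos δ + cos φ₁ sin δ cos θ = 0.483731, so φ₂ = 28.929°.
For the longitude increment, Δλ = atan2( sin θ sin δ cos φ₁, cos δ − sin φ₁ sin φ₂ ) = atan2(-0.259860, 0.713344) = -20.016°.
Hence λ₂ = -63.763° + -20.016° = -83.779°.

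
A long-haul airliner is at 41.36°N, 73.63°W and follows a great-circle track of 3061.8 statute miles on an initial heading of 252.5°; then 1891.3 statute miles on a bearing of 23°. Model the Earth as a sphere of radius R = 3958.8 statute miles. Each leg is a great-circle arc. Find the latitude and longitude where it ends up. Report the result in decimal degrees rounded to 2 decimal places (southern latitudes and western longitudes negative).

Apply the spherical direct solution leg by leg, carrying full precision between legs.
Leg 1: from (41.36°, -73.63°), δ = 3061.8/3958.8 = 0.773416 rad, θ = 252.5° → φ = 18.37°, λ = -118.22°.
Leg 2: from (18.37°, -118.22°), δ = 1891.3/3958.8 = 0.477746 rad, θ = 23° → φ = 42.96°, λ = -104.01°.

latitude 42.96°, longitude -104.01°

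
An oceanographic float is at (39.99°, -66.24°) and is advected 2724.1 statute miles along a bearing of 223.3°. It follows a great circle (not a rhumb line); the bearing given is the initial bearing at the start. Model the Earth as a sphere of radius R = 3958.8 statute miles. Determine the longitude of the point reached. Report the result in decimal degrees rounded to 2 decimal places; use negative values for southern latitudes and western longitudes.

Angular distance δ = d/R = 2724.1 / 3958.8 = 0.688113 rad.
Start latitude φ₁ = 0.697957 rad; initial bearing θ = 3.897320 rad.
sin φ₂ = sin φ₁ cos δ + cos φ₁ sin δ cos θ = (0.642654)(0.772446) + (0.766157)(0.635080)(-0.727773) = 0.142302
φ₂ = asin(0.142302) = 0.142787 rad = 8.18°.
Then Δλ = atan2(-0.333699, 0.680995) = -0.455630 rad, from sin θ sin δ cos φ₁ over cos δ − sin φ₁ sin φ₂.
λ₂ = λ₁ + Δλ = -92.35°.

longitude -92.35°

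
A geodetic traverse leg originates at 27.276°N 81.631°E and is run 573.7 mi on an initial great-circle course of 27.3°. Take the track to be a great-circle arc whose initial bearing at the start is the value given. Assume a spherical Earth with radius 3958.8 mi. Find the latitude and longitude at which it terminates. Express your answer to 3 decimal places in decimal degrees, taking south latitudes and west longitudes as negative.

The arc subtends δ = 573.7/3958.8 = 0.144918 rad at the centre.
Converting: φ₁ = 0.476056 rad, θ = 0.476475 rad.
sin φ₂ = sin φ₁ cos δ + cos φ₁ sin δ cos θ = (0.458277)(0.989518) + (0.888809)(0.144411)(0.888617) = 0.567531
φ₂ = asin(0.567531) = 0.603504 rad = 34.578°.
Δλ = atan2( sin θ sin δ cos φ₁ , cos δ − sin φ₁ sin φ₂ ) = atan2(0.058869, 0.729431) = 0.080531 rad = 4.614°.
λ₂ = 81.631° + 4.614° = 86.245°.

latitude 34.578°, longitude 86.245°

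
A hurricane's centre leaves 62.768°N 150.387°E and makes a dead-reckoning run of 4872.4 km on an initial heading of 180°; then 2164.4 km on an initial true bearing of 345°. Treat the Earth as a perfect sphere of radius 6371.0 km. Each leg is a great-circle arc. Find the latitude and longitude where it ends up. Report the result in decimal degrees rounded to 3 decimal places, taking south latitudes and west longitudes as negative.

latitude 37.633°, longitude 144.135°

Apply the spherical direct solution leg by leg, carrying full precision between legs.
Leg 1: from (62.768°, 150.387°), δ = 4872.4/6371 = 0.764778 rad, θ = 180° → φ = 18.949°, λ = 150.387°.
Leg 2: from (18.949°, 150.387°), δ = 2164.4/6371 = 0.339727 rad, θ = 345° → φ = 37.633°, λ = 144.135°.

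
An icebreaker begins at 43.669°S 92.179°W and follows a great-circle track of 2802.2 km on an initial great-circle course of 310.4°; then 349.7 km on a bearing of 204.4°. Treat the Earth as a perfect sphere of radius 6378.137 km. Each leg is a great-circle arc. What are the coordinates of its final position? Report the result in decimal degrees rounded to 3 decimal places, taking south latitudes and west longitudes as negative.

Apply the spherical direct solution leg by leg, carrying full precision between legs.
Leg 1: from (-43.669°, -92.179°), δ = 2802.2/6378.137 = 0.439345 rad, θ = 310.4° → φ = -25.183°, λ = -113.153°.
Leg 2: from (-25.183°, -113.153°), δ = 349.7/6378.137 = 0.054828 rad, θ = 204.4° → φ = -28.036°, λ = -114.622°.

latitude -28.036°, longitude -114.622°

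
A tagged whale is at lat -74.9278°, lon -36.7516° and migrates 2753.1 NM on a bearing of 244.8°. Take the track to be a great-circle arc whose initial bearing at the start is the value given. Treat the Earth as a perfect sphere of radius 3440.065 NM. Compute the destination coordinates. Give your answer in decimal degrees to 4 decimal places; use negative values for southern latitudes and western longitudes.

The arc subtends δ = 2753.1/3440.065 = 0.800305 rad at the centre.
Start latitude φ₁ = -1.307737 rad; initial bearing θ = 4.272566 rad.
sin φ₂ = sin φ₁ cos δ + cos φ₁ sin δ cos θ = (-0.965599)(0.696488) + (0.260036)(0.717568)(-0.425779) = -0.751976
φ₂ = asin(-0.751976) = -0.851054 rad = -48.7618°.
Δλ = atan2( sin θ sin δ cos φ₁ , cos δ − sin φ₁ sin φ₂ ) = atan2(-0.168835, -0.029619) = -1.744461 rad = -99.9502°.
λ₂ = -36.7516° + -99.9502° = -136.7018°.

latitude -48.7618°, longitude -136.7018°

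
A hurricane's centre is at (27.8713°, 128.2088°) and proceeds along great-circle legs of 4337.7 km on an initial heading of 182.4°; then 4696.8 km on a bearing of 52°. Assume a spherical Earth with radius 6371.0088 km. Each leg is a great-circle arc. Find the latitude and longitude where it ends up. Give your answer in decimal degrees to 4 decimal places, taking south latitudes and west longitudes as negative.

Apply the spherical direct solution leg by leg, carrying full precision between legs.
Leg 1: from (27.8713°, 128.2088°), δ = 4337.7/6371.0088 = 0.680850 rad, θ = 182.4° → φ = -11.1100°, λ = 126.6695°.
Leg 2: from (-11.1100°, 126.6695°), δ = 4696.8/6371.0088 = 0.737214 rad, θ = 52° → φ = 15.2748°, λ = 159.9763°.

latitude 15.2748°, longitude 159.9763°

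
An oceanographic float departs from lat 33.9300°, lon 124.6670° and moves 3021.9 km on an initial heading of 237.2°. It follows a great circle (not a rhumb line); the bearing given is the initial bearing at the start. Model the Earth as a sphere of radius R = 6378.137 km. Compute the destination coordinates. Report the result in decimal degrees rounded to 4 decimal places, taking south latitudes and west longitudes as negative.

Central angle δ = d/R = 0.473790 rad.
Start latitude φ₁ = 0.592190 rad; initial bearing θ = 4.139921 rad.
Applying the spherical law of cosines for sides, sin φ₂ = sin φ₁ cos δ + cos φ₁ sin δ cos θ = 0.291619, so φ₂ = 16.9549°.
Then Δλ = atan2(-0.318213, 0.727070) = -0.412550 rad, from sin θ sin δ cos φ₁ over cos δ − sin φ₁ sin φ₂.
λ₂ = λ₁ + Δλ = 101.0297°.

latitude 16.9549°, longitude 101.0297°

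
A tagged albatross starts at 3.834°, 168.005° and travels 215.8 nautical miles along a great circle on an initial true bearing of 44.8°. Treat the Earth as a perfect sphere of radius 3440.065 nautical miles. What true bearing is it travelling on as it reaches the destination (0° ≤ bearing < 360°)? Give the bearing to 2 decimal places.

final bearing 45.03°

Central angle δ = d/R = 0.062731 rad.
With φ₁ = 3.834° = 0.066916 rad and θ = 44.8° = 0.781908 rad:
sin φ₂ = sin φ₁ cos δ + cos φ₁ sin δ cos θ = (0.066866)(0.998033) + (0.997762)(0.062690)(0.709571) = 0.111118
φ₂ = asin(0.111118) = 0.111348 rad = 6.380°.
Δλ = atan2( sin θ sin δ cos φ₁ , cos δ − sin φ₁ sin φ₂ ) = atan2(0.044075, 0.990603) = 0.044464 rad = 2.548°.
Hence λ₂ = 168.005° + 2.548° = 170.553°.
The forward bearing on arrival equals the back-azimuth from the destination plus 180°.
Back-azimuth from P₂ (6.38°, 170.55°) to P₁ (3.83°, 168.00°), with Δλ' = λ₁ − λ₂ = -2.55°: atan2( sin Δλ' cos φ₁ , cos φ₂ sin φ₁ − sin φ₂ cos φ₁ cos Δλ' ) = 225.03°.
Final bearing = (225.03° + 180°) mod 360° = 45.03°.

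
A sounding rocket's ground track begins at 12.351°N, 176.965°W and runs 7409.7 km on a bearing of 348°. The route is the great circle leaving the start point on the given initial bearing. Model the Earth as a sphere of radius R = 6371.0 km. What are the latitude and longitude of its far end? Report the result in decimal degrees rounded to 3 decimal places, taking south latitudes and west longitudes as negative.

latitude 74.152°, longitude 138.694°

δ = 7409.7/6371 = 1.163036 rad (66.6370°).
With φ₁ = 12.351° = 0.215566 rad and θ = 348° = 6.073746 rad:
sin φ₂ = sin φ₁ cos δ + cos φ₁ sin δ cos θ = (0.213900)(0.396555) + (0.976856)(0.918011)(0.978148) = 0.961991
φ₂ = asin(0.961991) = 1.294201 rad = 74.152°.
Δλ = atan2( sin θ sin δ cos φ₁ , cos δ − sin φ₁ sin φ₂ ) = atan2(-0.186448, 0.190785) = -0.773902 rad = -44.341°.
λ₂ = -176.965° + -44.341° = -221.306°, normalized to (−180°, 180°] → 138.694°.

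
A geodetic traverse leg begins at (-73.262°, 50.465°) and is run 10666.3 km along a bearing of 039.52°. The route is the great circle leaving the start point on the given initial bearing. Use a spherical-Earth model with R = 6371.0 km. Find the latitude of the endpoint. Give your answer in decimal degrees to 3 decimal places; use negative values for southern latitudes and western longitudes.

Angular distance δ = d/R = 10666.3 / 6371 = 1.674196 rad.
With φ₁ = -73.262° = -1.278663 rad and θ = 39.52° = 0.689754 rad:
Applying the spherical law of cosines for sides, sin φ₂ = sin φ₁ cos δ + cos φ₁ sin δ cos θ = 0.319816, so φ₂ = 18.652°.
Δλ = atan2( sin θ sin δ cos φ₁ , cos δ − sin φ₁ sin φ₂ ) = atan2(0.182287, 0.203051) = 0.731564 rad = 41.916°.
Hence λ₂ = 50.465° + 41.916° = 92.381°.

latitude 18.652°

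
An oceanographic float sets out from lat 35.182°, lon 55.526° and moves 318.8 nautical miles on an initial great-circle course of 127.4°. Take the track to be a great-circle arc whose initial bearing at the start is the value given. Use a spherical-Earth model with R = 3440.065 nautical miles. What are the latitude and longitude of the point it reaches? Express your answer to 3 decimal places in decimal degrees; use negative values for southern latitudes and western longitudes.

Angular distance δ = d/R = 318.8 / 3440.065 = 0.092673 rad.
With φ₁ = 35.182° = 0.614042 rad and θ = 127.4° = 2.223549 rad:
Destination latitude: φ₂ = arcsin( sin φ₁ cos δ + cos φ₁ sin δ cos θ ) = arcsin(0.527764) = 31.855°.
For the longitude increment, Δλ = atan2( sin θ sin δ cos φ₁, cos δ − sin φ₁ sin φ₂ ) = atan2(0.060086, 0.691624) = 4.965°.
λ₂ = λ₁ + Δλ = 60.491°.

latitude 31.855°, longitude 60.491°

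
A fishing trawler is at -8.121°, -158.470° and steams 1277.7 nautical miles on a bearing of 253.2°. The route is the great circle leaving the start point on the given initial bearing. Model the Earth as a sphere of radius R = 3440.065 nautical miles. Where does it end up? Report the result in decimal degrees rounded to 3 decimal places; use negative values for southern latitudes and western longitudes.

latitude -13.620°, longitude -179.417°

Angular distance δ = d/R = 1277.7 / 3440.065 = 0.371417 rad.
With φ₁ = -8.121° = -0.141738 rad and θ = 253.2° = 4.419174 rad:
sin φ₂ = sin φ₁ cos δ + cos φ₁ sin δ cos θ = (-0.141264)(0.931814) + (0.989972)(0.362937)(-0.289032) = -0.235480
φ₂ = asin(-0.235480) = -0.237713 rad = -13.620°.
Then Δλ = atan2(-0.343962, 0.898549) = -0.365589 rad, from sin θ sin δ cos φ₁ over cos δ − sin φ₁ sin φ₂.
Hence λ₂ = -158.470° + -20.947° = -179.417°.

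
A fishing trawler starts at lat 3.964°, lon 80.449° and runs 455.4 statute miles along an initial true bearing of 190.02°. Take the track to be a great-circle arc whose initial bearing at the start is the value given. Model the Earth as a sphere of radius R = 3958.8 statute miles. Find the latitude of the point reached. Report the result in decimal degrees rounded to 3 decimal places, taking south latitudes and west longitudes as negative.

Central angle δ = d/R = 0.115035 rad.
Converting: φ₁ = 0.069185 rad, θ = 3.316475 rad.
Destination latitude: φ₂ = arcsin( sin φ₁ cos δ + cos φ₁ sin δ cos θ ) = arcsin(-0.044087) = -2.527°.
For the longitude increment, Δλ = atan2( sin θ sin δ cos φ₁, cos δ − sin φ₁ sin φ₂ ) = atan2(-0.019923, 0.996439) = -1.145°.
Hence λ₂ = 80.449° + -1.145° = 79.304°.

latitude -2.527°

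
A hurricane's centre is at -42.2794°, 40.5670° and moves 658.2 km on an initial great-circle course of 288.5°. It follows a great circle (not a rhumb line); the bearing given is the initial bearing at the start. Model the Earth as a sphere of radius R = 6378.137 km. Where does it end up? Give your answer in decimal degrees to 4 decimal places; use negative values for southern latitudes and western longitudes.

latitude -40.1644°, longitude 33.2226°

δ = 658.2/6378.137 = 0.103196 rad (5.9127°).
Converting: φ₁ = -0.737915 rad, θ = 5.035275 rad.
Applying the spherical law of cosines for sides, sin φ₂ = sin φ₁ cos δ + cos φ₁ sin δ cos θ = -0.644984, so φ₂ = -40.1644°.
Then Δλ = atan2(-0.072278, 0.560769) = -0.128184 rad, from sin θ sin δ cos φ₁ over cos δ − sin φ₁ sin φ₂.
λ₂ = λ₁ + Δλ = 33.2226°.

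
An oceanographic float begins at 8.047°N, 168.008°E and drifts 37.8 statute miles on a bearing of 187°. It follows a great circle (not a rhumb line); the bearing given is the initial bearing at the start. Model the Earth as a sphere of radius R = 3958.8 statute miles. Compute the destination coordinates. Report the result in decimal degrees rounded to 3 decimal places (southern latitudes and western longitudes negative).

The arc subtends δ = 37.8/3958.8 = 0.009548 rad at the centre.
With φ₁ = 8.047° = 0.140447 rad and θ = 187° = 3.263766 rad:
Destination latitude: φ₂ = arcsin( sin φ₁ cos δ + cos φ₁ sin δ cos θ ) = arcsin(0.130595) = 7.504°.
Δλ = atan2( sin θ sin δ cos φ₁ , cos δ − sin φ₁ sin φ₂ ) = atan2(-0.001152, 0.981673) = -0.001174 rad = -0.067°.
λ₂ = 168.008° + -0.067° = 167.941°.

latitude 7.504°, longitude 167.941°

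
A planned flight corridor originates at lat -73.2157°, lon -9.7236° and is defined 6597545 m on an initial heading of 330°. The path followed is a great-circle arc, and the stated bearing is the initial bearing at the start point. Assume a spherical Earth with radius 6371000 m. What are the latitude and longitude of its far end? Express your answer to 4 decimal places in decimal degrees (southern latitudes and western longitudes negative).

latitude -15.8553°, longitude -36.2803°

δ = 6597545/6371000 = 1.035559 rad (59.3331°).
Start latitude φ₁ = -1.277855 rad; initial bearing θ = 5.759587 rad.
sin φ₂ = sin φ₁ cos δ + cos φ₁ sin δ cos θ = (-0.957399)(0.510045) + (0.288769)(0.860147)(0.866025) = -0.273210
φ₂ = asin(-0.273210) = -0.276728 rad = -15.8553°.
For the longitude increment, Δλ = atan2( sin θ sin δ cos φ₁, cos δ − sin φ₁ sin φ₂ ) = atan2(-0.124192, 0.248475) = -26.5567°.
λ₂ = -9.7236° + -26.5567° = -36.2803°.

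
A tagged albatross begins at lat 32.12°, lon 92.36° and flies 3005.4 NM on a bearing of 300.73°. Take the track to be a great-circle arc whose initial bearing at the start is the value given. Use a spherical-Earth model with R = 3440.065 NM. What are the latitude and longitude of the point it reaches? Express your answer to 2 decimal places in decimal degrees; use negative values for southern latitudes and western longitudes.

latitude 42.31°, longitude 29.34°

Central angle δ = d/R = 0.873646 rad.
With φ₁ = 32.12° = 0.560600 rad and θ = 300.73° = 5.248729 rad:
Destination latitude: φ₂ = arcsin( sin φ₁ cos δ + cos φ₁ sin δ cos θ ) = arcsin(0.673167) = 42.31°.
Δλ = atan2( sin θ sin δ cos φ₁ , cos δ − sin φ₁ sin φ₂ ) = atan2(-0.558150, 0.284116) = -1.099949 rad = -63.02°.
λ₂ = λ₁ + Δλ = 29.34°.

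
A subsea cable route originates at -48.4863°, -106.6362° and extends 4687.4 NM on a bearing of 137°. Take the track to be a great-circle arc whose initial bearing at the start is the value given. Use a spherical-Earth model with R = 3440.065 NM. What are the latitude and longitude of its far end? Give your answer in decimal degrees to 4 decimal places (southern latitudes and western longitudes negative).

Central angle δ = d/R = 1.362591 rad.
With φ₁ = -48.4863° = -0.846246 rad and θ = 137° = 2.391101 rad:
Applying the spherical law of cosines for sides, sin φ₂ = sin φ₁ cos δ + cos φ₁ sin δ cos θ = -0.629052, so φ₂ = -38.9802°.
For the longitude increment, Δλ = atan2( sin θ sin δ cos φ₁, cos δ − sin φ₁ sin φ₂ ) = atan2(0.442266, -0.264327) = 120.8654°.
λ₂ = -106.6362° + 120.8654° = 14.2292°.

latitude -38.9802°, longitude 14.2292°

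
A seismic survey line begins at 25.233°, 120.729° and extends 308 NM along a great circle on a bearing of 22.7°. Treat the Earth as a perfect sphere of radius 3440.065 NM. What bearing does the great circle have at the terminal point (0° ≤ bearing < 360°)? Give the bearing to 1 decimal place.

Angular distance δ = d/R = 308 / 3440.065 = 0.089533 rad.
Start latitude φ₁ = 0.440399 rad; initial bearing θ = 0.396190 rad.
Applying the spherical law of cosines for sides, sin φ₂ = sin φ₁ cos δ + cos φ₁ sin δ cos θ = 0.499210, so φ₂ = 29.948°.
Then Δλ = atan2(0.031213, 0.783181) = 0.039833 rad, from sin θ sin δ cos φ₁ over cos δ − sin φ₁ sin φ₂.
Hence λ₂ = 120.729° + 2.282° = 123.011°.
The forward bearing on arrival equals the back-azimuth from the destination plus 180°.
Back-azimuth from P₂ (29.9°, 123.0°) to P₁ (25.2°, 120.7°), with Δλ' = λ₁ − λ₂ = -2.3°: atan2( sin Δλ' cos φ₁ , cos φ₂ sin φ₁ − sin φ₂ cos φ₁ cos Δλ' ) = 203.8°.
Final bearing = (203.8° + 180°) mod 360° = 23.8°.

final bearing 23.8°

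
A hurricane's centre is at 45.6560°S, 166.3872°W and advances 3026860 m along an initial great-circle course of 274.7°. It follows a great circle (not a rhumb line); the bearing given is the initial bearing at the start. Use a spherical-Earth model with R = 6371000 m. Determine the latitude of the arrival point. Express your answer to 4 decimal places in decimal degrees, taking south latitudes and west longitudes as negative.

Angular distance δ = d/R = 3026860 / 6371000 = 0.475100 rad.
With φ₁ = -45.6560° = -0.796848 rad and θ = 274.7° = 4.794419 rad:
Destination latitude: φ₂ = arcsin( sin φ₁ cos δ + cos φ₁ sin δ cos θ ) = arcsin(-0.609753) = -37.5716°.
For the longitude increment, Δλ = atan2( sin θ sin δ cos φ₁, cos δ − sin φ₁ sin φ₂ ) = atan2(-0.318650, 0.453179) = -35.1128°.
λ₂ = -166.3872° + -35.1128° = -201.5000°, normalized to (−180°, 180°] → 158.5000°.

latitude -37.5716°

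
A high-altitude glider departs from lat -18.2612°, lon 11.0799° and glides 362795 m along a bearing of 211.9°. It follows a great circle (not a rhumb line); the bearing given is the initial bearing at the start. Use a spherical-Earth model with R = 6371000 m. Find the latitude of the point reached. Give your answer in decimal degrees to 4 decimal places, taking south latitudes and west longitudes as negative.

Angular distance δ = d/R = 362795 / 6371000 = 0.056945 rad.
Converting: φ₁ = -0.318718 rad, θ = 3.698353 rad.
Applying the spherical law of cosines for sides, sin φ₂ = sin φ₁ cos δ + cos φ₁ sin δ cos θ = -0.358726, so φ₂ = -21.0220°.
Δλ = atan2( sin θ sin δ cos φ₁ , cos δ − sin φ₁ sin φ₂ ) = atan2(-0.028561, 0.885972) = -0.032226 rad = -1.8464°.
Hence λ₂ = 11.0799° + -1.8464° = 9.2335°.

latitude -21.0220°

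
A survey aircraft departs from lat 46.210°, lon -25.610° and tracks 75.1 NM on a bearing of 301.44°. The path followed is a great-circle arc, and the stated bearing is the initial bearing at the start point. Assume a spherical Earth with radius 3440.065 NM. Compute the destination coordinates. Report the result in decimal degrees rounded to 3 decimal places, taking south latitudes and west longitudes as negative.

latitude 46.852°, longitude -27.171°

δ = 75.1/3440.065 = 0.021831 rad (1.2508°).
Start latitude φ₁ = 0.806517 rad; initial bearing θ = 5.261120 rad.
Destination latitude: φ₂ = arcsin( sin φ₁ cos δ + cos φ₁ sin δ cos θ ) = arcsin(0.729588) = 46.852°.
For the longitude increment, Δλ = atan2( sin θ sin δ cos φ₁, cos δ − sin φ₁ sin φ₂ ) = atan2(-0.012888, 0.473086) = -1.561°.
λ₂ = -25.610° + -1.561° = -27.171°.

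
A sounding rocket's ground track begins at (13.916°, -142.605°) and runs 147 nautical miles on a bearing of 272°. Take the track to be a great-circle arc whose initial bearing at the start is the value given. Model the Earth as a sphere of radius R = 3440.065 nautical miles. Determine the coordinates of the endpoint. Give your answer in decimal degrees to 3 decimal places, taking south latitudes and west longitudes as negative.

The arc subtends δ = 147/3440.065 = 0.042732 rad at the centre.
Converting: φ₁ = 0.242880 rad, θ = 4.747296 rad.
Applying the spherical law of cosines for sides, sin φ₂ = sin φ₁ cos δ + cos φ₁ sin δ cos θ = 0.241727, so φ₂ = 13.988°.
Then Δλ = atan2(-0.041440, 0.940952) = -0.044012 rad, from sin θ sin δ cos φ₁ over cos δ − sin φ₁ sin φ₂.
λ₂ = λ₁ + Δλ = -145.127°.

latitude 13.988°, longitude -145.127°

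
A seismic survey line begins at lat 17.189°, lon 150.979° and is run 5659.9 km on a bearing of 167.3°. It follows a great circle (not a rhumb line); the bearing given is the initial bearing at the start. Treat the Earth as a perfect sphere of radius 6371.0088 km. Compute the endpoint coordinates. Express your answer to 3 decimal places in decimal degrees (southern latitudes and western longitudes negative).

latitude -32.471°, longitude 162.646°

The arc subtends δ = 5659.9/6371.0088 = 0.888384 rad at the centre.
Start latitude φ₁ = 0.300005 rad; initial bearing θ = 2.919936 rad.
Applying the spherical law of cosines for sides, sin φ₂ = sin φ₁ cos δ + cos φ₁ sin δ cos θ = -0.536875, so φ₂ = -32.471°.
Δλ = atan2( sin θ sin δ cos φ₁ , cos δ − sin φ₁ sin φ₂ ) = atan2(0.162992, 0.789327) = 0.203633 rad = 11.667°.
λ₂ = 150.979° + 11.667° = 162.646°.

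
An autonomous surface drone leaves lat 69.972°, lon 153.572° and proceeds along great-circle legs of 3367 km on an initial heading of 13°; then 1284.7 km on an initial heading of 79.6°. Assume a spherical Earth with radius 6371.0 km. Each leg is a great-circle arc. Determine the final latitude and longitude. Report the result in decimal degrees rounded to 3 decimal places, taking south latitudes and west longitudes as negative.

latitude 75.245°, longitude -10.132°

Apply the spherical direct solution leg by leg, carrying full precision between legs.
Leg 1: from (69.972°, 153.572°), δ = 3367/6371 = 0.528488 rad, θ = 13° → φ = 78.409°, λ = -60.798°.
Leg 2: from (78.409°, -60.798°), δ = 1284.7/6371 = 0.201648 rad, θ = 79.6° → φ = 75.245°, λ = -10.132°.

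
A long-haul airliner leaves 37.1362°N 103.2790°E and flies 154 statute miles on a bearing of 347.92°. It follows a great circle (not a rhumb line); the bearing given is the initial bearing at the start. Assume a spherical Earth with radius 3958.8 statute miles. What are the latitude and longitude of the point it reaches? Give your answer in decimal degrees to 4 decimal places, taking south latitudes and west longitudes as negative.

latitude 39.3142°, longitude 102.6763°

δ = 154/3958.8 = 0.038901 rad (2.2288°).
With φ₁ = 37.1362° = 0.648149 rad and θ = 347.92° = 6.072350 rad:
sin φ₂ = sin φ₁ cos δ + cos φ₁ sin δ cos θ = (0.603712)(0.999243) + (0.797203)(0.038891)(0.977856) = 0.633572
φ₂ = asin(0.633572) = 0.686162 rad = 39.3142°.
Δλ = atan2( sin θ sin δ cos φ₁ , cos δ − sin φ₁ sin φ₂ ) = atan2(-0.006488, 0.616748) = -0.010520 rad = -0.6027°.
λ₂ = λ₁ + Δλ = 102.6763°.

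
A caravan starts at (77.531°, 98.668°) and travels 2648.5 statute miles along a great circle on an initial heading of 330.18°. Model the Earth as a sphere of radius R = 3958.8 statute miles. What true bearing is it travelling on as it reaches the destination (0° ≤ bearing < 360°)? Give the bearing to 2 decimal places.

Central angle δ = d/R = 0.669016 rad.
Start latitude φ₁ = 1.353171 rad; initial bearing θ = 5.762728 rad.
Destination latitude: φ₂ = arcsin( sin φ₁ cos δ + cos φ₁ sin δ cos θ ) = arcsin(0.882110) = 61.898°.
Δλ = atan2( sin θ sin δ cos φ₁ , cos δ − sin φ₁ sin φ₂ ) = atan2(-0.066591, -0.076872) = -2.427733 rad = -139.099°.
λ₂ = 98.668° + -139.099° = -40.431°.
The forward bearing on arrival equals the back-azimuth from the destination plus 180°.
Back-azimuth from P₂ (61.90°, -40.43°) to P₁ (77.53°, 98.67°), with Δλ' = λ₁ − λ₂ = 139.10°: atan2( sin Δλ' cos φ₁ , cos φ₂ sin φ₁ − sin φ₂ cos φ₁ cos Δλ' ) = 13.18°.
Final bearing = (13.18° + 180°) mod 360° = 193.18°.

final bearing 193.18°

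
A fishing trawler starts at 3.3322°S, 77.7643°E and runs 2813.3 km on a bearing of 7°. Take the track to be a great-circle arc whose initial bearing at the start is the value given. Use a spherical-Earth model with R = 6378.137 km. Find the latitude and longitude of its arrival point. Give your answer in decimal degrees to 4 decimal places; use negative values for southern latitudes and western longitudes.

δ = 2813.3/6378.137 = 0.441085 rad (25.2723°).
Start latitude φ₁ = -0.058158 rad; initial bearing θ = 0.122173 rad.
sin φ₂ = sin φ₁ cos δ + cos φ₁ sin δ cos θ = (-0.058125)(0.904289) + (0.998309)(0.426921)(0.992546) = 0.370460
φ₂ = asin(0.370460) = 0.379505 rad = 21.7440°.
Δλ = atan2( sin θ sin δ cos φ₁ , cos δ − sin φ₁ sin φ₂ ) = atan2(0.051941, 0.925822) = 0.056043 rad = 3.2110°.
λ₂ = 77.7643° + 3.2110° = 80.9753°.

latitude 21.7440°, longitude 80.9753°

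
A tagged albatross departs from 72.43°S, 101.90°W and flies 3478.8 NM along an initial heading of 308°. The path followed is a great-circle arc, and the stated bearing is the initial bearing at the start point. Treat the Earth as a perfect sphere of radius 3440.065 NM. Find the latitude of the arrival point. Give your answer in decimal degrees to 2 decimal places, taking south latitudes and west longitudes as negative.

Central angle δ = d/R = 1.011260 rad.
Converting: φ₁ = -1.264142 rad, θ = 5.375614 rad.
Applying the spherical law of cosines for sides, sin φ₂ = sin φ₁ cos δ + cos φ₁ sin δ cos θ = -0.348523, so φ₂ = -20.40°.
Δλ = atan2( sin θ sin δ cos φ₁ , cos δ − sin φ₁ sin φ₂ ) = atan2(-0.201601, 0.198529) = -0.793076 rad = -45.44°.
λ₂ = -101.90° + -45.44° = -147.34°.

latitude -20.40°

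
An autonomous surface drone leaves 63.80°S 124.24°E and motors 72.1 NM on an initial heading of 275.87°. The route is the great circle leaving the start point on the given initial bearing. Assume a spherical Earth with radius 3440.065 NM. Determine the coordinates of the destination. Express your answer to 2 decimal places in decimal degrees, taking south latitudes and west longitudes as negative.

Angular distance δ = d/R = 72.1 / 3440.065 = 0.020959 rad.
Converting: φ₁ = -1.113520 rad, θ = 4.814840 rad.
Applying the spherical law of cosines for sides, sin φ₂ = sin φ₁ cos δ + cos φ₁ sin δ cos θ = -0.896115, so φ₂ = -63.65°.
Δλ = atan2( sin θ sin δ cos φ₁ , cos δ − sin φ₁ sin φ₂ ) = atan2(-0.009204, 0.195734) = -0.046990 rad = -2.69°.
Hence λ₂ = 124.24° + -2.69° = 121.55°.

latitude -63.65°, longitude 121.55°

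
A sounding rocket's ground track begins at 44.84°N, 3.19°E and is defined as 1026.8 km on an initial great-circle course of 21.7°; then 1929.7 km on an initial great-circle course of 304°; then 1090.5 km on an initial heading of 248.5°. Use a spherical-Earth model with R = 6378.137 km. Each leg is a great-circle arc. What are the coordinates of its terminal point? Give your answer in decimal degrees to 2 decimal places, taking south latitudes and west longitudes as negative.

Apply the spherical direct solution leg by leg, carrying full precision between legs.
Leg 1: from (44.84°, 3.19°), δ = 1026.8/6378.137 = 0.160987 rad, θ = 21.7° → φ = 53.28°, λ = 8.88°.
Leg 2: from (53.28°, 8.88°), δ = 1929.7/6378.137 = 0.302549 rad, θ = 304° → φ = 59.86°, λ = -20.59°.
Leg 3: from (59.86°, -20.59°), δ = 1090.5/6378.137 = 0.170975 rad, θ = 248.5° → φ = 55.17°, λ = -36.68°.

latitude 55.17°, longitude -36.68°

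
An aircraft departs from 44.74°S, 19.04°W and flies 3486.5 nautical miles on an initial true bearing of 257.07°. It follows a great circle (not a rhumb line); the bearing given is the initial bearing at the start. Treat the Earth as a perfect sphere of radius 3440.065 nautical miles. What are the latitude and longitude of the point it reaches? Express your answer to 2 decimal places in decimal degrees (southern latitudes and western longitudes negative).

Central angle δ = d/R = 1.013498 rad.
Start latitude φ₁ = -0.780860 rad; initial bearing θ = 4.486718 rad.
Destination latitude: φ₂ = arcsin( sin φ₁ cos δ + cos φ₁ sin δ cos θ ) = arcsin(-0.507174) = -30.48°.
Δλ = atan2( sin θ sin δ cos φ₁ , cos δ − sin φ₁ sin φ₂ ) = atan2(-0.587544, 0.171900) = -1.286166 rad = -73.69°.
Hence λ₂ = -19.04° + -73.69° = -92.73°.

latitude -30.48°, longitude -92.73°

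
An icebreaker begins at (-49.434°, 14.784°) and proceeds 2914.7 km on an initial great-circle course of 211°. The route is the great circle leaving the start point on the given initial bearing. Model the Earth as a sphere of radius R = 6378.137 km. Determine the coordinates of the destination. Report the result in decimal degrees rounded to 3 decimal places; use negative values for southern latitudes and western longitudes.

Central angle δ = d/R = 0.456983 rad.
With φ₁ = -49.434° = -0.862786 rad and θ = 211° = 3.682645 rad:
Destination latitude: φ₂ = arcsin( sin φ₁ cos δ + cos φ₁ sin δ cos θ ) = arcsin(-0.927672) = -68.075°.
Δλ = atan2( sin θ sin δ cos φ₁ , cos δ − sin φ₁ sin φ₂ ) = atan2(-0.147790, 0.192675) = -0.654321 rad = -37.490°.
Hence λ₂ = 14.784° + -37.490° = -22.706°.

latitude -68.075°, longitude -22.706°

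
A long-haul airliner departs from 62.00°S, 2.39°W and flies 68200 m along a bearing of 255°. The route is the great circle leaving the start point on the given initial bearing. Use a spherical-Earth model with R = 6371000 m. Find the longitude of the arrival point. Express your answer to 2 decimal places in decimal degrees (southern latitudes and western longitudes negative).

Angular distance δ = d/R = 68200 / 6371000 = 0.010705 rad.
Start latitude φ₁ = -1.082104 rad; initial bearing θ = 4.450590 rad.
Destination latitude: φ₂ = arcsin( sin φ₁ cos δ + cos φ₁ sin δ cos θ ) = arcsin(-0.884198) = -62.15°.
For the longitude increment, Δλ = atan2( sin θ sin δ cos φ₁, cos δ − sin φ₁ sin φ₂ ) = atan2(-0.004854, 0.219242) = -1.27°.
λ₂ = λ₁ + Δλ = -3.66°.

longitude -3.66°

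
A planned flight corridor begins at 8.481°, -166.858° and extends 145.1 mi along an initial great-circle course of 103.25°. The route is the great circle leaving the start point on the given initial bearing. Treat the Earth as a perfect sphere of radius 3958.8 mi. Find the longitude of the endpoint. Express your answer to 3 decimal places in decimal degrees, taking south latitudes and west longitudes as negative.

longitude -164.794°

Central angle δ = d/R = 0.036653 rad.
With φ₁ = 8.481° = 0.148021 rad and θ = 103.25° = 1.802052 rad:
Applying the spherical law of cosines for sides, sin φ₂ = sin φ₁ cos δ + cos φ₁ sin δ cos θ = 0.139075, so φ₂ = 7.994°.
Δλ = atan2( sin θ sin δ cos φ₁ , cos δ − sin φ₁ sin φ₂ ) = atan2(0.035279, 0.978817) = 0.036027 rad = 2.064°.
λ₂ = λ₁ + Δλ = -164.794°.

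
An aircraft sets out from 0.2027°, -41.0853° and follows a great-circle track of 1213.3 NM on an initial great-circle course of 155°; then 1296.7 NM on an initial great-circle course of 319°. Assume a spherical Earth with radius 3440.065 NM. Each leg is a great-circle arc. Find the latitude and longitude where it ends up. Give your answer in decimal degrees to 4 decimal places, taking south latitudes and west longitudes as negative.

Apply the spherical direct solution leg by leg, carrying full precision between legs.
Leg 1: from (0.2027°, -41.0853°), δ = 1213.3/3440.065 = 0.352697 rad, θ = 155° → φ = -18.0438°, λ = -32.2534°.
Leg 2: from (-18.0438°, -32.2534°), δ = 1296.7/3440.065 = 0.376941 rad, θ = 319° → φ = -1.3677°, λ = -46.2314°.

latitude -1.3677°, longitude -46.2314°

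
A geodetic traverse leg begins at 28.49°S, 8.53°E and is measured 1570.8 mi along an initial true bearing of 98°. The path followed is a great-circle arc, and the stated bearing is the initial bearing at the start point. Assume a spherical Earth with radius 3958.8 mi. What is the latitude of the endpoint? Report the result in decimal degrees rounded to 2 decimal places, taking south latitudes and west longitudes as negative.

latitude -29.16°

δ = 1570.8/3958.8 = 0.396787 rad (22.7342°).
Converting: φ₁ = -0.497244 rad, θ = 1.710423 rad.
Applying the spherical law of cosines for sides, sin φ₂ = sin φ₁ cos δ + cos φ₁ sin δ cos θ = -0.487217, so φ₂ = -29.16°.
For the longitude increment, Δλ = atan2( sin θ sin δ cos φ₁, cos δ − sin φ₁ sin φ₂ ) = atan2(0.336352, 0.689902) = 25.99°.
λ₂ = 8.53° + 25.99° = 34.52°.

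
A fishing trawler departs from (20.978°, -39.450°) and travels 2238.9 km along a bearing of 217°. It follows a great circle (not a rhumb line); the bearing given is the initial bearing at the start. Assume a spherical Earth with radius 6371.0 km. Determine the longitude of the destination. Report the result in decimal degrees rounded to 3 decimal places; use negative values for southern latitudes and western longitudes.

The arc subtends δ = 2238.9/6371 = 0.351420 rad at the centre.
Start latitude φ₁ = 0.366135 rad; initial bearing θ = 3.787364 rad.
Destination latitude: φ₂ = arcsin( sin φ₁ cos δ + cos φ₁ sin δ cos θ ) = arcsin(0.079436) = 4.556°.
Then Δλ = atan2(-0.193433, 0.910446) = -0.209346 rad, from sin θ sin δ cos φ₁ over cos δ − sin φ₁ sin φ₂.
Hence λ₂ = -39.450° + -11.995° = -51.445°.

longitude -51.445°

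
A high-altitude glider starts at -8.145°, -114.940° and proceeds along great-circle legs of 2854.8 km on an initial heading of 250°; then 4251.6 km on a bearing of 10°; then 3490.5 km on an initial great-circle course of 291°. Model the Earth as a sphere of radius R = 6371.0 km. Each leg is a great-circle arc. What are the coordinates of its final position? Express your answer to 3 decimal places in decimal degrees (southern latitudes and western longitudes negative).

Apply the spherical direct solution leg by leg, carrying full precision between legs.
Leg 1: from (-8.145°, -114.940°), δ = 2854.8/6371 = 0.448093 rad, θ = 250° → φ = -15.925°, λ = -139.987°.
Leg 2: from (-15.925°, -139.987°), δ = 4251.6/6371 = 0.667336 rad, θ = 10° → φ = 21.752°, λ = -133.343°.
Leg 3: from (21.752°, -133.343°), δ = 3490.5/6371 = 0.547873 rad, θ = 291° → φ = 29.322°, λ = -167.242°.

latitude 29.322°, longitude -167.242°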